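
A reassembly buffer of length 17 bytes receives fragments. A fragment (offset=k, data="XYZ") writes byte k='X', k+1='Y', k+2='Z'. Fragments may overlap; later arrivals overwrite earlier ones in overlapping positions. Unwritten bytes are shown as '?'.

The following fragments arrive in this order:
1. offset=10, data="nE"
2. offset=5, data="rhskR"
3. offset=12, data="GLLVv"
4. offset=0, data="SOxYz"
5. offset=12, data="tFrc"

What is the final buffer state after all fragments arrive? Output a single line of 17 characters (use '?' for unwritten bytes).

Fragment 1: offset=10 data="nE" -> buffer=??????????nE?????
Fragment 2: offset=5 data="rhskR" -> buffer=?????rhskRnE?????
Fragment 3: offset=12 data="GLLVv" -> buffer=?????rhskRnEGLLVv
Fragment 4: offset=0 data="SOxYz" -> buffer=SOxYzrhskRnEGLLVv
Fragment 5: offset=12 data="tFrc" -> buffer=SOxYzrhskRnEtFrcv

Answer: SOxYzrhskRnEtFrcv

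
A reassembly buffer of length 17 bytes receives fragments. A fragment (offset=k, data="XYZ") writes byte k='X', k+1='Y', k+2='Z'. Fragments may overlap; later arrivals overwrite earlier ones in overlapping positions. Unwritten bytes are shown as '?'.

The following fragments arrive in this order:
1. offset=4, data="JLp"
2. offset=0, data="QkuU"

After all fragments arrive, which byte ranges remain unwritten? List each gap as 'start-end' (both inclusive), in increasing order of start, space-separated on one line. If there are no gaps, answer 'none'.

Answer: 7-16

Derivation:
Fragment 1: offset=4 len=3
Fragment 2: offset=0 len=4
Gaps: 7-16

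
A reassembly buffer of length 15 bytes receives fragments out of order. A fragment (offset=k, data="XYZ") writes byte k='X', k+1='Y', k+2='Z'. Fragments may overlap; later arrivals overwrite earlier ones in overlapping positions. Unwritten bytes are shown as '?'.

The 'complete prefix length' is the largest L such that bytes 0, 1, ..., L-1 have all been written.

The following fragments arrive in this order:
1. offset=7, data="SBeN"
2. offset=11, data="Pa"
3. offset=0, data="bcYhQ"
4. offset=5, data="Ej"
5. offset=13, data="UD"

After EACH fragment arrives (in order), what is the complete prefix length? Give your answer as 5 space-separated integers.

Fragment 1: offset=7 data="SBeN" -> buffer=???????SBeN???? -> prefix_len=0
Fragment 2: offset=11 data="Pa" -> buffer=???????SBeNPa?? -> prefix_len=0
Fragment 3: offset=0 data="bcYhQ" -> buffer=bcYhQ??SBeNPa?? -> prefix_len=5
Fragment 4: offset=5 data="Ej" -> buffer=bcYhQEjSBeNPa?? -> prefix_len=13
Fragment 5: offset=13 data="UD" -> buffer=bcYhQEjSBeNPaUD -> prefix_len=15

Answer: 0 0 5 13 15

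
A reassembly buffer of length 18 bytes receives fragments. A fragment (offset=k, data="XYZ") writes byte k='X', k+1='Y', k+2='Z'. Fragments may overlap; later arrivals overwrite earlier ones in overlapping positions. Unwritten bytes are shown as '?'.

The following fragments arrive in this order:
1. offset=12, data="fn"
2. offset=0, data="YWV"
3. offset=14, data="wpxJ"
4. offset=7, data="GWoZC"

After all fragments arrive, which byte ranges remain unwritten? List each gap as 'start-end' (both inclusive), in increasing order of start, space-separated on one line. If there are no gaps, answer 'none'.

Answer: 3-6

Derivation:
Fragment 1: offset=12 len=2
Fragment 2: offset=0 len=3
Fragment 3: offset=14 len=4
Fragment 4: offset=7 len=5
Gaps: 3-6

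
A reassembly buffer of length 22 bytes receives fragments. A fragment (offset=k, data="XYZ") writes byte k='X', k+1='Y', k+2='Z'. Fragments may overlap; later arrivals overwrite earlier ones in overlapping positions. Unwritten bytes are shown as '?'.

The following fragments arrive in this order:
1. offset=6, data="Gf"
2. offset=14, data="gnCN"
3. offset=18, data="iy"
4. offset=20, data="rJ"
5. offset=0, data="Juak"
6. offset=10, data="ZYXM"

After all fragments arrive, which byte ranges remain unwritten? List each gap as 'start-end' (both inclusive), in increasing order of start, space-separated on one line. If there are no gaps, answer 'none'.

Answer: 4-5 8-9

Derivation:
Fragment 1: offset=6 len=2
Fragment 2: offset=14 len=4
Fragment 3: offset=18 len=2
Fragment 4: offset=20 len=2
Fragment 5: offset=0 len=4
Fragment 6: offset=10 len=4
Gaps: 4-5 8-9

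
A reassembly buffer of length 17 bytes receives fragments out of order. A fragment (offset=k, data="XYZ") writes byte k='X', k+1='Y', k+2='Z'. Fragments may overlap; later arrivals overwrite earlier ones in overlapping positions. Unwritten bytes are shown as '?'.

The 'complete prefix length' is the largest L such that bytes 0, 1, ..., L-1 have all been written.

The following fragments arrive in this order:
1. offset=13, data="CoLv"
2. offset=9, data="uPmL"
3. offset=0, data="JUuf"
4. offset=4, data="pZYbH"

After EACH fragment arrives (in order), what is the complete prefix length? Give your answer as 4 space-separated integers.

Fragment 1: offset=13 data="CoLv" -> buffer=?????????????CoLv -> prefix_len=0
Fragment 2: offset=9 data="uPmL" -> buffer=?????????uPmLCoLv -> prefix_len=0
Fragment 3: offset=0 data="JUuf" -> buffer=JUuf?????uPmLCoLv -> prefix_len=4
Fragment 4: offset=4 data="pZYbH" -> buffer=JUufpZYbHuPmLCoLv -> prefix_len=17

Answer: 0 0 4 17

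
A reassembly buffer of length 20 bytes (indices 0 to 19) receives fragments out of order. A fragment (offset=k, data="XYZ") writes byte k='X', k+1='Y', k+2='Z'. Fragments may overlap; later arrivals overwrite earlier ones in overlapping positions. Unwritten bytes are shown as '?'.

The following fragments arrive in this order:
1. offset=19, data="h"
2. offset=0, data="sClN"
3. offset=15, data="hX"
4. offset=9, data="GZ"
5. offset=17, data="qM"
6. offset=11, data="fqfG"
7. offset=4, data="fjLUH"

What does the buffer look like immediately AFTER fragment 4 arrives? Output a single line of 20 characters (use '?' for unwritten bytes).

Answer: sClN?????GZ????hX??h

Derivation:
Fragment 1: offset=19 data="h" -> buffer=???????????????????h
Fragment 2: offset=0 data="sClN" -> buffer=sClN???????????????h
Fragment 3: offset=15 data="hX" -> buffer=sClN???????????hX??h
Fragment 4: offset=9 data="GZ" -> buffer=sClN?????GZ????hX??h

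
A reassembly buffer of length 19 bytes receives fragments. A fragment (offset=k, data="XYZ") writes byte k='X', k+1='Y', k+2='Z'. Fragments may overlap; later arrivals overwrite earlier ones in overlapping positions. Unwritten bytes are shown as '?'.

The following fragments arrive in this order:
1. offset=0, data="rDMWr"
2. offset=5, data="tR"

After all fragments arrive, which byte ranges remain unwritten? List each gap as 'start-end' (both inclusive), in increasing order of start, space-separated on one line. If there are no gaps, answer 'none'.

Fragment 1: offset=0 len=5
Fragment 2: offset=5 len=2
Gaps: 7-18

Answer: 7-18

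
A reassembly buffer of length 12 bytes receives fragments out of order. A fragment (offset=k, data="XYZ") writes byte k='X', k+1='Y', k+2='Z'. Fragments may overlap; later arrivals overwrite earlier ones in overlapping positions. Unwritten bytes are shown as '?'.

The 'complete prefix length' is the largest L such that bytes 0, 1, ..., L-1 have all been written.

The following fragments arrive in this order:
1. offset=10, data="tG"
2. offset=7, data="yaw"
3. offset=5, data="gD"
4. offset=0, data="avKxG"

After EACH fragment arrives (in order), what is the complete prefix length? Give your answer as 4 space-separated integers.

Fragment 1: offset=10 data="tG" -> buffer=??????????tG -> prefix_len=0
Fragment 2: offset=7 data="yaw" -> buffer=???????yawtG -> prefix_len=0
Fragment 3: offset=5 data="gD" -> buffer=?????gDyawtG -> prefix_len=0
Fragment 4: offset=0 data="avKxG" -> buffer=avKxGgDyawtG -> prefix_len=12

Answer: 0 0 0 12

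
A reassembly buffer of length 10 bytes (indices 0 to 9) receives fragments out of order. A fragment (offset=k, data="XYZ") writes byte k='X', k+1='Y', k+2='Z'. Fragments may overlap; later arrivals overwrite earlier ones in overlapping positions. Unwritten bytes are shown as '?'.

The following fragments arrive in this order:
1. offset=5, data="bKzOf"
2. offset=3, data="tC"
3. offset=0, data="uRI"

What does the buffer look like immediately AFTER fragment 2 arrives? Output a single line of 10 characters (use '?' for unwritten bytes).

Answer: ???tCbKzOf

Derivation:
Fragment 1: offset=5 data="bKzOf" -> buffer=?????bKzOf
Fragment 2: offset=3 data="tC" -> buffer=???tCbKzOf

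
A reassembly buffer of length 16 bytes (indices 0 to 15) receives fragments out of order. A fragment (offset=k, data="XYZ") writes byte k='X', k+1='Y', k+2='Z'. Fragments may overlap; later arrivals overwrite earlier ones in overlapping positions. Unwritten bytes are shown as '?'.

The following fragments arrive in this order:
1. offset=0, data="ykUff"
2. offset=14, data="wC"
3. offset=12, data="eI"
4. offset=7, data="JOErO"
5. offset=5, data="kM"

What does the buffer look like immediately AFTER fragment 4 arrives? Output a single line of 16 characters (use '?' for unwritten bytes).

Fragment 1: offset=0 data="ykUff" -> buffer=ykUff???????????
Fragment 2: offset=14 data="wC" -> buffer=ykUff?????????wC
Fragment 3: offset=12 data="eI" -> buffer=ykUff???????eIwC
Fragment 4: offset=7 data="JOErO" -> buffer=ykUff??JOErOeIwC

Answer: ykUff??JOErOeIwC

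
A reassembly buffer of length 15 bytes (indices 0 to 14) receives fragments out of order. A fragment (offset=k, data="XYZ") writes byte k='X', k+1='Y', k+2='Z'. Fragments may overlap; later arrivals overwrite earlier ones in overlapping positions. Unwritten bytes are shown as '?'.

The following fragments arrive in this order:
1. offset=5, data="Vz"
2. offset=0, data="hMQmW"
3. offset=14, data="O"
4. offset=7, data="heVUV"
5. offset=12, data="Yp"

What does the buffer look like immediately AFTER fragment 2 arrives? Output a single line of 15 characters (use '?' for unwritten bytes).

Fragment 1: offset=5 data="Vz" -> buffer=?????Vz????????
Fragment 2: offset=0 data="hMQmW" -> buffer=hMQmWVz????????

Answer: hMQmWVz????????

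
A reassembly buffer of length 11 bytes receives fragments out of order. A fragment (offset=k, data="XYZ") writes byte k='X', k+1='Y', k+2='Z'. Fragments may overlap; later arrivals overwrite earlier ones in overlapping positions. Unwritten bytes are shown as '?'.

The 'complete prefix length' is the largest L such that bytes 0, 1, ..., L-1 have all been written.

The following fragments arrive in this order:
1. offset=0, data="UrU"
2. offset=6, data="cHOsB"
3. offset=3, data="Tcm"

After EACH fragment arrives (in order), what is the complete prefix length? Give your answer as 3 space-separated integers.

Answer: 3 3 11

Derivation:
Fragment 1: offset=0 data="UrU" -> buffer=UrU???????? -> prefix_len=3
Fragment 2: offset=6 data="cHOsB" -> buffer=UrU???cHOsB -> prefix_len=3
Fragment 3: offset=3 data="Tcm" -> buffer=UrUTcmcHOsB -> prefix_len=11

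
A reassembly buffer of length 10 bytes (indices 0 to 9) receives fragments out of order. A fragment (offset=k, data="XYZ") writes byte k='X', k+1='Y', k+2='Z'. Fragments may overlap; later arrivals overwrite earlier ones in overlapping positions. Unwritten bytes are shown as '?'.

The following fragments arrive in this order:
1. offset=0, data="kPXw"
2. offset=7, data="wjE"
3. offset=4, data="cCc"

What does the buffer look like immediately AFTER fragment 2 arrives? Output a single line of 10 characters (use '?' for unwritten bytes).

Answer: kPXw???wjE

Derivation:
Fragment 1: offset=0 data="kPXw" -> buffer=kPXw??????
Fragment 2: offset=7 data="wjE" -> buffer=kPXw???wjE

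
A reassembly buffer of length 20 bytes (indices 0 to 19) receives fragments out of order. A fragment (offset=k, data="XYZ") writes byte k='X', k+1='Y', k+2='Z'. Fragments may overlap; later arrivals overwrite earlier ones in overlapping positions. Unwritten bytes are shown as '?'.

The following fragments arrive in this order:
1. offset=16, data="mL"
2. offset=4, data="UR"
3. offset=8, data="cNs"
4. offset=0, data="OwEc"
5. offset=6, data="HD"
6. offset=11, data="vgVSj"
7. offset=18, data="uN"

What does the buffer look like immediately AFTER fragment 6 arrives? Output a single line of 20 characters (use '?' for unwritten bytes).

Fragment 1: offset=16 data="mL" -> buffer=????????????????mL??
Fragment 2: offset=4 data="UR" -> buffer=????UR??????????mL??
Fragment 3: offset=8 data="cNs" -> buffer=????UR??cNs?????mL??
Fragment 4: offset=0 data="OwEc" -> buffer=OwEcUR??cNs?????mL??
Fragment 5: offset=6 data="HD" -> buffer=OwEcURHDcNs?????mL??
Fragment 6: offset=11 data="vgVSj" -> buffer=OwEcURHDcNsvgVSjmL??

Answer: OwEcURHDcNsvgVSjmL??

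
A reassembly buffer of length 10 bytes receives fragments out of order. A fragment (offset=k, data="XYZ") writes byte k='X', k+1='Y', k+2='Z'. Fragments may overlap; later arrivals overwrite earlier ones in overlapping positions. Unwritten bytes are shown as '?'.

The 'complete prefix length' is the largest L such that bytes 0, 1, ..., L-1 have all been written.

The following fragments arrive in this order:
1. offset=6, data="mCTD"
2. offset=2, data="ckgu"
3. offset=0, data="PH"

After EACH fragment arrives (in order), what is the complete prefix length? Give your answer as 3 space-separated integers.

Fragment 1: offset=6 data="mCTD" -> buffer=??????mCTD -> prefix_len=0
Fragment 2: offset=2 data="ckgu" -> buffer=??ckgumCTD -> prefix_len=0
Fragment 3: offset=0 data="PH" -> buffer=PHckgumCTD -> prefix_len=10

Answer: 0 0 10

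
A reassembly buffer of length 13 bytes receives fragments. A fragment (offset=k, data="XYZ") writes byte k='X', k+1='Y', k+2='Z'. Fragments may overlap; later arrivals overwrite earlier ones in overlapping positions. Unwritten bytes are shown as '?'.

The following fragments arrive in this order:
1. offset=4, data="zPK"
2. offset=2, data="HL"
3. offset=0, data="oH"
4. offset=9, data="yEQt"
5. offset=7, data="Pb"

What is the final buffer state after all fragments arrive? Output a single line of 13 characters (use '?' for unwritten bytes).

Answer: oHHLzPKPbyEQt

Derivation:
Fragment 1: offset=4 data="zPK" -> buffer=????zPK??????
Fragment 2: offset=2 data="HL" -> buffer=??HLzPK??????
Fragment 3: offset=0 data="oH" -> buffer=oHHLzPK??????
Fragment 4: offset=9 data="yEQt" -> buffer=oHHLzPK??yEQt
Fragment 5: offset=7 data="Pb" -> buffer=oHHLzPKPbyEQt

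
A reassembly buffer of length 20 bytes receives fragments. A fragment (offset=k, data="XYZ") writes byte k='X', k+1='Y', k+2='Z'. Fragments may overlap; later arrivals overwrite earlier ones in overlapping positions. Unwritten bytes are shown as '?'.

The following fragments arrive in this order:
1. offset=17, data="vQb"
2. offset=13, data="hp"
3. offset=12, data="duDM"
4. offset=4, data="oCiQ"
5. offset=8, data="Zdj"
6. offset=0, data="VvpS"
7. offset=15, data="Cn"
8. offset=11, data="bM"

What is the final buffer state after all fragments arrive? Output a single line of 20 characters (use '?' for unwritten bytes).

Fragment 1: offset=17 data="vQb" -> buffer=?????????????????vQb
Fragment 2: offset=13 data="hp" -> buffer=?????????????hp??vQb
Fragment 3: offset=12 data="duDM" -> buffer=????????????duDM?vQb
Fragment 4: offset=4 data="oCiQ" -> buffer=????oCiQ????duDM?vQb
Fragment 5: offset=8 data="Zdj" -> buffer=????oCiQZdj?duDM?vQb
Fragment 6: offset=0 data="VvpS" -> buffer=VvpSoCiQZdj?duDM?vQb
Fragment 7: offset=15 data="Cn" -> buffer=VvpSoCiQZdj?duDCnvQb
Fragment 8: offset=11 data="bM" -> buffer=VvpSoCiQZdjbMuDCnvQb

Answer: VvpSoCiQZdjbMuDCnvQb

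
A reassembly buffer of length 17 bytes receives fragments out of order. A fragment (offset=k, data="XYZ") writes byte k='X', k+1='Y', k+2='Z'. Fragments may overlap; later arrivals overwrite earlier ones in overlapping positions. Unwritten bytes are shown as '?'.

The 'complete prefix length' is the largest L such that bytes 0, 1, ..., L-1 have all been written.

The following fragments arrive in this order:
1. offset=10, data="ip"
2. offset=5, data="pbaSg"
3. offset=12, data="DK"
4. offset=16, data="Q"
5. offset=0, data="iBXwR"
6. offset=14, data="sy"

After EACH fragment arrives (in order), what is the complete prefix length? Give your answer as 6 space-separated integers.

Answer: 0 0 0 0 14 17

Derivation:
Fragment 1: offset=10 data="ip" -> buffer=??????????ip????? -> prefix_len=0
Fragment 2: offset=5 data="pbaSg" -> buffer=?????pbaSgip????? -> prefix_len=0
Fragment 3: offset=12 data="DK" -> buffer=?????pbaSgipDK??? -> prefix_len=0
Fragment 4: offset=16 data="Q" -> buffer=?????pbaSgipDK??Q -> prefix_len=0
Fragment 5: offset=0 data="iBXwR" -> buffer=iBXwRpbaSgipDK??Q -> prefix_len=14
Fragment 6: offset=14 data="sy" -> buffer=iBXwRpbaSgipDKsyQ -> prefix_len=17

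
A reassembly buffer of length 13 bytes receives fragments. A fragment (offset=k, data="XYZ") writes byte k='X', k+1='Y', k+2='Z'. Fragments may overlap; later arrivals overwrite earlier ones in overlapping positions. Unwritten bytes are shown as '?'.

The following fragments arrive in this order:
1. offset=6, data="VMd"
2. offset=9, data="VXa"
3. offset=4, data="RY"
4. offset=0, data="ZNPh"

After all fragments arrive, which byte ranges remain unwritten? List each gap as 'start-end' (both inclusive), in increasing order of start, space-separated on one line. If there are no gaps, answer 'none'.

Answer: 12-12

Derivation:
Fragment 1: offset=6 len=3
Fragment 2: offset=9 len=3
Fragment 3: offset=4 len=2
Fragment 4: offset=0 len=4
Gaps: 12-12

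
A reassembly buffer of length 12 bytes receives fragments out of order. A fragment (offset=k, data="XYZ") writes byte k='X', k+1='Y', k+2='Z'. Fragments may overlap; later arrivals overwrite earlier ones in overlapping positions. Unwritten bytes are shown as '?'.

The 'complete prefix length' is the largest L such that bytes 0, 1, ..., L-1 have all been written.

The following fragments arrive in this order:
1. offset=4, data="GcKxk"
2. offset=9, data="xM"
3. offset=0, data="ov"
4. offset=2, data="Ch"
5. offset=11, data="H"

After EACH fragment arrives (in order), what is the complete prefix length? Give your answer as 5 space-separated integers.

Answer: 0 0 2 11 12

Derivation:
Fragment 1: offset=4 data="GcKxk" -> buffer=????GcKxk??? -> prefix_len=0
Fragment 2: offset=9 data="xM" -> buffer=????GcKxkxM? -> prefix_len=0
Fragment 3: offset=0 data="ov" -> buffer=ov??GcKxkxM? -> prefix_len=2
Fragment 4: offset=2 data="Ch" -> buffer=ovChGcKxkxM? -> prefix_len=11
Fragment 5: offset=11 data="H" -> buffer=ovChGcKxkxMH -> prefix_len=12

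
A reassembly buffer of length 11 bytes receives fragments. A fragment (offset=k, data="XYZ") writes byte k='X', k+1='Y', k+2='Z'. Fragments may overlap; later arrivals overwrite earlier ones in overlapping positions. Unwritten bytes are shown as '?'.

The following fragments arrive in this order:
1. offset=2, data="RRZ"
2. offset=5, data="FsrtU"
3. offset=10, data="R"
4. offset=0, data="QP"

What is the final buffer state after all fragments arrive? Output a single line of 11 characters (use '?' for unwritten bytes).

Fragment 1: offset=2 data="RRZ" -> buffer=??RRZ??????
Fragment 2: offset=5 data="FsrtU" -> buffer=??RRZFsrtU?
Fragment 3: offset=10 data="R" -> buffer=??RRZFsrtUR
Fragment 4: offset=0 data="QP" -> buffer=QPRRZFsrtUR

Answer: QPRRZFsrtUR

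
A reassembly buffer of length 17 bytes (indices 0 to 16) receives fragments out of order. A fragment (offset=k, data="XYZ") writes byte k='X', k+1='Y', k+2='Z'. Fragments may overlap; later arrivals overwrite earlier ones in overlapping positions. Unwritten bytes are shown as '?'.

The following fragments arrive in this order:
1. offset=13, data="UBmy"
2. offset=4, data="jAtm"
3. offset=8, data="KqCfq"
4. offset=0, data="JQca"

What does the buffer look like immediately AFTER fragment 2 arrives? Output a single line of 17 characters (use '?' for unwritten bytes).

Fragment 1: offset=13 data="UBmy" -> buffer=?????????????UBmy
Fragment 2: offset=4 data="jAtm" -> buffer=????jAtm?????UBmy

Answer: ????jAtm?????UBmy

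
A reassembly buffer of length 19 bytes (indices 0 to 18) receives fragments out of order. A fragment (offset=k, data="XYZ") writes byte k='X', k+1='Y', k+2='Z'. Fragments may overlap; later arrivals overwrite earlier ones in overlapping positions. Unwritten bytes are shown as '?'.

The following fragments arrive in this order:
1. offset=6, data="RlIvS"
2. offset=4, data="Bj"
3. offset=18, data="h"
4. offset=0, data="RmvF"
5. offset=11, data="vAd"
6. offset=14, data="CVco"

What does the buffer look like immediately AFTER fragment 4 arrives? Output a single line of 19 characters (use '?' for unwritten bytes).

Answer: RmvFBjRlIvS???????h

Derivation:
Fragment 1: offset=6 data="RlIvS" -> buffer=??????RlIvS????????
Fragment 2: offset=4 data="Bj" -> buffer=????BjRlIvS????????
Fragment 3: offset=18 data="h" -> buffer=????BjRlIvS???????h
Fragment 4: offset=0 data="RmvF" -> buffer=RmvFBjRlIvS???????h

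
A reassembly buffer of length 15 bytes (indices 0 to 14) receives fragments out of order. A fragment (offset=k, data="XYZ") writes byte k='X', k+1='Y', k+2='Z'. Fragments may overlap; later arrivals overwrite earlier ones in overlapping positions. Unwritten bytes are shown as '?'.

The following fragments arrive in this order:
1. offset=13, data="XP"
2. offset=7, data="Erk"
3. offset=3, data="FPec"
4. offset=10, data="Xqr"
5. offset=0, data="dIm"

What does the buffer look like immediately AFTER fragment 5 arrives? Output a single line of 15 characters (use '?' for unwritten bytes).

Fragment 1: offset=13 data="XP" -> buffer=?????????????XP
Fragment 2: offset=7 data="Erk" -> buffer=???????Erk???XP
Fragment 3: offset=3 data="FPec" -> buffer=???FPecErk???XP
Fragment 4: offset=10 data="Xqr" -> buffer=???FPecErkXqrXP
Fragment 5: offset=0 data="dIm" -> buffer=dImFPecErkXqrXP

Answer: dImFPecErkXqrXP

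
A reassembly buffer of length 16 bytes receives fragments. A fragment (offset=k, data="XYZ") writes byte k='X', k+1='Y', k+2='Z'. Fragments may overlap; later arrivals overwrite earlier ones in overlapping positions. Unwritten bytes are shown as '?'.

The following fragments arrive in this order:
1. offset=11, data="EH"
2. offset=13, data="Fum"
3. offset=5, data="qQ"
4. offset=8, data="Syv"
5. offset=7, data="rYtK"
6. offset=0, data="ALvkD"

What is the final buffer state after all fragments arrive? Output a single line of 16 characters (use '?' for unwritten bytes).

Answer: ALvkDqQrYtKEHFum

Derivation:
Fragment 1: offset=11 data="EH" -> buffer=???????????EH???
Fragment 2: offset=13 data="Fum" -> buffer=???????????EHFum
Fragment 3: offset=5 data="qQ" -> buffer=?????qQ????EHFum
Fragment 4: offset=8 data="Syv" -> buffer=?????qQ?SyvEHFum
Fragment 5: offset=7 data="rYtK" -> buffer=?????qQrYtKEHFum
Fragment 6: offset=0 data="ALvkD" -> buffer=ALvkDqQrYtKEHFum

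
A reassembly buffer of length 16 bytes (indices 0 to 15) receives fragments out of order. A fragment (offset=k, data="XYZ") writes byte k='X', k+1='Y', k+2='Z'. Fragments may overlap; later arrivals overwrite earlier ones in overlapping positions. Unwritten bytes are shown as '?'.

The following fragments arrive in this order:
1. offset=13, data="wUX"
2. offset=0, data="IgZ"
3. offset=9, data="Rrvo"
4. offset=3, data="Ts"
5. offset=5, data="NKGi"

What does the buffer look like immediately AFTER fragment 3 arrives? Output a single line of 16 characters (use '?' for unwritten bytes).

Answer: IgZ??????RrvowUX

Derivation:
Fragment 1: offset=13 data="wUX" -> buffer=?????????????wUX
Fragment 2: offset=0 data="IgZ" -> buffer=IgZ??????????wUX
Fragment 3: offset=9 data="Rrvo" -> buffer=IgZ??????RrvowUX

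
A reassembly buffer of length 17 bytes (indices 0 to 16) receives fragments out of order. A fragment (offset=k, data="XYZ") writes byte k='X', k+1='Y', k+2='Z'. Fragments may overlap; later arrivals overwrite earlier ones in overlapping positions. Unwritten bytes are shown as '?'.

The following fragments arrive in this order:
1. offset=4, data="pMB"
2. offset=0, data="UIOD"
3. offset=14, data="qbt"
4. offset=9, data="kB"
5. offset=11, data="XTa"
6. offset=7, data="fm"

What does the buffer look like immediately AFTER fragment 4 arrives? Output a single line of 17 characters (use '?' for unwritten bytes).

Fragment 1: offset=4 data="pMB" -> buffer=????pMB??????????
Fragment 2: offset=0 data="UIOD" -> buffer=UIODpMB??????????
Fragment 3: offset=14 data="qbt" -> buffer=UIODpMB???????qbt
Fragment 4: offset=9 data="kB" -> buffer=UIODpMB??kB???qbt

Answer: UIODpMB??kB???qbt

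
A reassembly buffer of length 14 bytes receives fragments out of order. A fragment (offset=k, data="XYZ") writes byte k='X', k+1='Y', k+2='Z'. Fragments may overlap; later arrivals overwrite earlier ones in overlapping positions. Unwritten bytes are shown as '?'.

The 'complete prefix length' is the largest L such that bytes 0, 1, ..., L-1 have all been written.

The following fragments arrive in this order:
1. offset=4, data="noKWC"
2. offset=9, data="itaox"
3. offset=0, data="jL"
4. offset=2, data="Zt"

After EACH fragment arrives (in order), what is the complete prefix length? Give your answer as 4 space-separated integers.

Answer: 0 0 2 14

Derivation:
Fragment 1: offset=4 data="noKWC" -> buffer=????noKWC????? -> prefix_len=0
Fragment 2: offset=9 data="itaox" -> buffer=????noKWCitaox -> prefix_len=0
Fragment 3: offset=0 data="jL" -> buffer=jL??noKWCitaox -> prefix_len=2
Fragment 4: offset=2 data="Zt" -> buffer=jLZtnoKWCitaox -> prefix_len=14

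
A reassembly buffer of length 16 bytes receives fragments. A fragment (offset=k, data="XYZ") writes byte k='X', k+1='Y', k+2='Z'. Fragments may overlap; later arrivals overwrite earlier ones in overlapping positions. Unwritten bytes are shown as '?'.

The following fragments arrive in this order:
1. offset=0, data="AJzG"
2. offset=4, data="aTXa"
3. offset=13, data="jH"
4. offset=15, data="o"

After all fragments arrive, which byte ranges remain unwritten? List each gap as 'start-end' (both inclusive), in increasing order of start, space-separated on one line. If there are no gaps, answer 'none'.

Answer: 8-12

Derivation:
Fragment 1: offset=0 len=4
Fragment 2: offset=4 len=4
Fragment 3: offset=13 len=2
Fragment 4: offset=15 len=1
Gaps: 8-12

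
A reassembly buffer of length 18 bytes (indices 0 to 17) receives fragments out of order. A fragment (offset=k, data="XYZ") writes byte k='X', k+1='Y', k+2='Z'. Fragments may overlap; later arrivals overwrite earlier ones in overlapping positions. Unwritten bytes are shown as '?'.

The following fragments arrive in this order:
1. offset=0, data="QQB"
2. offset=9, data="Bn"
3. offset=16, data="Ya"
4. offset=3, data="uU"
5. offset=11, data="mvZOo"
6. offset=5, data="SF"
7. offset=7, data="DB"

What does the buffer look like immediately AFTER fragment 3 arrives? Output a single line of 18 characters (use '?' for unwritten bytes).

Answer: QQB??????Bn?????Ya

Derivation:
Fragment 1: offset=0 data="QQB" -> buffer=QQB???????????????
Fragment 2: offset=9 data="Bn" -> buffer=QQB??????Bn???????
Fragment 3: offset=16 data="Ya" -> buffer=QQB??????Bn?????Ya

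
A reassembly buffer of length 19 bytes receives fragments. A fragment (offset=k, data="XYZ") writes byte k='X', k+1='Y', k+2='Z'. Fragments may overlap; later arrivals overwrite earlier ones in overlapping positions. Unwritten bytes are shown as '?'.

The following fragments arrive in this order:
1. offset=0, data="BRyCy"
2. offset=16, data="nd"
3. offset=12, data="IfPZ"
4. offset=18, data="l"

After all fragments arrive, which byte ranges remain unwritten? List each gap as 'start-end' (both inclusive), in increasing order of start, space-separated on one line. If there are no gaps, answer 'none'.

Answer: 5-11

Derivation:
Fragment 1: offset=0 len=5
Fragment 2: offset=16 len=2
Fragment 3: offset=12 len=4
Fragment 4: offset=18 len=1
Gaps: 5-11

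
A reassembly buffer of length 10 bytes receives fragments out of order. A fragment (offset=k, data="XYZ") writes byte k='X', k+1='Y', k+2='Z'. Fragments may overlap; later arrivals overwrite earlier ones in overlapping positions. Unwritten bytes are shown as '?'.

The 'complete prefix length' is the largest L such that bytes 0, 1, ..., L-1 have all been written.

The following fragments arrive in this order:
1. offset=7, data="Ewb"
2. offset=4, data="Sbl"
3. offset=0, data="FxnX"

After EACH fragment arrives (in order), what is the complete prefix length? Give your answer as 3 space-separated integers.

Fragment 1: offset=7 data="Ewb" -> buffer=???????Ewb -> prefix_len=0
Fragment 2: offset=4 data="Sbl" -> buffer=????SblEwb -> prefix_len=0
Fragment 3: offset=0 data="FxnX" -> buffer=FxnXSblEwb -> prefix_len=10

Answer: 0 0 10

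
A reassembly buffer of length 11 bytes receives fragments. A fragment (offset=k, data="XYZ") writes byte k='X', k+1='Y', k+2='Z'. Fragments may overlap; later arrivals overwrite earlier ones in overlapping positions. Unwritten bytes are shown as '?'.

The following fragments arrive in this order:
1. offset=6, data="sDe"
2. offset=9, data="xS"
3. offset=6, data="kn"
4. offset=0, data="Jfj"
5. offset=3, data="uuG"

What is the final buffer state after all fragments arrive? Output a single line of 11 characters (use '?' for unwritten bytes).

Answer: JfjuuGknexS

Derivation:
Fragment 1: offset=6 data="sDe" -> buffer=??????sDe??
Fragment 2: offset=9 data="xS" -> buffer=??????sDexS
Fragment 3: offset=6 data="kn" -> buffer=??????knexS
Fragment 4: offset=0 data="Jfj" -> buffer=Jfj???knexS
Fragment 5: offset=3 data="uuG" -> buffer=JfjuuGknexS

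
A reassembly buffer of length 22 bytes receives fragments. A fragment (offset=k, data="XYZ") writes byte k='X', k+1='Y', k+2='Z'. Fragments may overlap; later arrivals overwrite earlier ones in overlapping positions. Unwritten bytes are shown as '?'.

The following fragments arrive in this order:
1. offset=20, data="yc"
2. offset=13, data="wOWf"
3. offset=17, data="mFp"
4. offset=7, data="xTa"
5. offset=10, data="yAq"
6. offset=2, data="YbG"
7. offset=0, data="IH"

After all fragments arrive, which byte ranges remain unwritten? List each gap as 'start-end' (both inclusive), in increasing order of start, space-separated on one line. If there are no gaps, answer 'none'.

Answer: 5-6

Derivation:
Fragment 1: offset=20 len=2
Fragment 2: offset=13 len=4
Fragment 3: offset=17 len=3
Fragment 4: offset=7 len=3
Fragment 5: offset=10 len=3
Fragment 6: offset=2 len=3
Fragment 7: offset=0 len=2
Gaps: 5-6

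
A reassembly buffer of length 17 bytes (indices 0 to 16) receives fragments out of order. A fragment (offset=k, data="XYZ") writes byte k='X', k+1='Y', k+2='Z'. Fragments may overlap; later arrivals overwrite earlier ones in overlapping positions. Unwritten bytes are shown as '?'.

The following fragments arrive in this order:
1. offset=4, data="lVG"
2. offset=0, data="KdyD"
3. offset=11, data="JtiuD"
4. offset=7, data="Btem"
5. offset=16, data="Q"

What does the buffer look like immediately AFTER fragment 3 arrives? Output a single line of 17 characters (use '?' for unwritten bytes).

Answer: KdyDlVG????JtiuD?

Derivation:
Fragment 1: offset=4 data="lVG" -> buffer=????lVG??????????
Fragment 2: offset=0 data="KdyD" -> buffer=KdyDlVG??????????
Fragment 3: offset=11 data="JtiuD" -> buffer=KdyDlVG????JtiuD?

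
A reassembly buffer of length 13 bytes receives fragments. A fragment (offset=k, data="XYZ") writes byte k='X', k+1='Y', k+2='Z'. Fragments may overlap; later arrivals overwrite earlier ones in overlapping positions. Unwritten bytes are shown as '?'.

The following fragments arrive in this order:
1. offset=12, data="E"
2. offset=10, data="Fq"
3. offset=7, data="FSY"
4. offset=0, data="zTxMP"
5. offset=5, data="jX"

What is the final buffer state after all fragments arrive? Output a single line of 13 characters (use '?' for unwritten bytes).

Answer: zTxMPjXFSYFqE

Derivation:
Fragment 1: offset=12 data="E" -> buffer=????????????E
Fragment 2: offset=10 data="Fq" -> buffer=??????????FqE
Fragment 3: offset=7 data="FSY" -> buffer=???????FSYFqE
Fragment 4: offset=0 data="zTxMP" -> buffer=zTxMP??FSYFqE
Fragment 5: offset=5 data="jX" -> buffer=zTxMPjXFSYFqE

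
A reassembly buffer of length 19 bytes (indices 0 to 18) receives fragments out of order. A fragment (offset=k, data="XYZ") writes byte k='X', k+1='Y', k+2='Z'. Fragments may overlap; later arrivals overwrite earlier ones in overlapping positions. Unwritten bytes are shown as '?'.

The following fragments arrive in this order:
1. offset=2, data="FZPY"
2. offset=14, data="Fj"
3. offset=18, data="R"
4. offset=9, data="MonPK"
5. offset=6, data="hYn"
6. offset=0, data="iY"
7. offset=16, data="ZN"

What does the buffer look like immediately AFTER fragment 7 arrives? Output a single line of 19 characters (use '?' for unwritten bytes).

Answer: iYFZPYhYnMonPKFjZNR

Derivation:
Fragment 1: offset=2 data="FZPY" -> buffer=??FZPY?????????????
Fragment 2: offset=14 data="Fj" -> buffer=??FZPY????????Fj???
Fragment 3: offset=18 data="R" -> buffer=??FZPY????????Fj??R
Fragment 4: offset=9 data="MonPK" -> buffer=??FZPY???MonPKFj??R
Fragment 5: offset=6 data="hYn" -> buffer=??FZPYhYnMonPKFj??R
Fragment 6: offset=0 data="iY" -> buffer=iYFZPYhYnMonPKFj??R
Fragment 7: offset=16 data="ZN" -> buffer=iYFZPYhYnMonPKFjZNR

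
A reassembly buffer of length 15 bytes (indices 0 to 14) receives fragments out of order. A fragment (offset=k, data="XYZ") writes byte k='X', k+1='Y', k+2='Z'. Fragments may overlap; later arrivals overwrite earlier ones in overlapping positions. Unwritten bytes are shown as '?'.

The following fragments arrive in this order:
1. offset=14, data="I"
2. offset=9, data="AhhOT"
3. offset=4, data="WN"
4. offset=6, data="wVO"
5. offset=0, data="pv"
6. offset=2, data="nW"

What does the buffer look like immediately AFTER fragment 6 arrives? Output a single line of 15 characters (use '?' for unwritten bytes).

Answer: pvnWWNwVOAhhOTI

Derivation:
Fragment 1: offset=14 data="I" -> buffer=??????????????I
Fragment 2: offset=9 data="AhhOT" -> buffer=?????????AhhOTI
Fragment 3: offset=4 data="WN" -> buffer=????WN???AhhOTI
Fragment 4: offset=6 data="wVO" -> buffer=????WNwVOAhhOTI
Fragment 5: offset=0 data="pv" -> buffer=pv??WNwVOAhhOTI
Fragment 6: offset=2 data="nW" -> buffer=pvnWWNwVOAhhOTI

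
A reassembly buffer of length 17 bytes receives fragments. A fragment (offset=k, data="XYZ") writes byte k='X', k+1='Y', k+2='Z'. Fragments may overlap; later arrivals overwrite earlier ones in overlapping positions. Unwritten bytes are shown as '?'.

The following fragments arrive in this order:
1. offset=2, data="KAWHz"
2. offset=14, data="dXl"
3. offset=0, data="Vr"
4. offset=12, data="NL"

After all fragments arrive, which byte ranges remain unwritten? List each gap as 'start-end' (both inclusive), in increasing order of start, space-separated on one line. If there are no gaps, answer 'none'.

Answer: 7-11

Derivation:
Fragment 1: offset=2 len=5
Fragment 2: offset=14 len=3
Fragment 3: offset=0 len=2
Fragment 4: offset=12 len=2
Gaps: 7-11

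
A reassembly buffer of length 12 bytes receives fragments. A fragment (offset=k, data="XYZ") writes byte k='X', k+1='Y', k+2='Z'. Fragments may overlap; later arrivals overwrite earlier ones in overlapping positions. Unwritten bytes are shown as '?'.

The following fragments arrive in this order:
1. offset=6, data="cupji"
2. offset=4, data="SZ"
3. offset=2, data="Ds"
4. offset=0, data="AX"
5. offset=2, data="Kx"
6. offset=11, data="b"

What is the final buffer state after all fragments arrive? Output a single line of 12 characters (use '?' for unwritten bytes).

Answer: AXKxSZcupjib

Derivation:
Fragment 1: offset=6 data="cupji" -> buffer=??????cupji?
Fragment 2: offset=4 data="SZ" -> buffer=????SZcupji?
Fragment 3: offset=2 data="Ds" -> buffer=??DsSZcupji?
Fragment 4: offset=0 data="AX" -> buffer=AXDsSZcupji?
Fragment 5: offset=2 data="Kx" -> buffer=AXKxSZcupji?
Fragment 6: offset=11 data="b" -> buffer=AXKxSZcupjib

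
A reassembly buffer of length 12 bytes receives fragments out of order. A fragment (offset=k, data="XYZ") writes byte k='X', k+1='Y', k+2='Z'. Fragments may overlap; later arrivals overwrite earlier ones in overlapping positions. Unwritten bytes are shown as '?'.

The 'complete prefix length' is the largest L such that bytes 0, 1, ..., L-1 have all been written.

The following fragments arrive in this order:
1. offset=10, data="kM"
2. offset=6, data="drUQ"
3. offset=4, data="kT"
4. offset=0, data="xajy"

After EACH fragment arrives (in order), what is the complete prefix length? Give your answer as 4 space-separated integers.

Fragment 1: offset=10 data="kM" -> buffer=??????????kM -> prefix_len=0
Fragment 2: offset=6 data="drUQ" -> buffer=??????drUQkM -> prefix_len=0
Fragment 3: offset=4 data="kT" -> buffer=????kTdrUQkM -> prefix_len=0
Fragment 4: offset=0 data="xajy" -> buffer=xajykTdrUQkM -> prefix_len=12

Answer: 0 0 0 12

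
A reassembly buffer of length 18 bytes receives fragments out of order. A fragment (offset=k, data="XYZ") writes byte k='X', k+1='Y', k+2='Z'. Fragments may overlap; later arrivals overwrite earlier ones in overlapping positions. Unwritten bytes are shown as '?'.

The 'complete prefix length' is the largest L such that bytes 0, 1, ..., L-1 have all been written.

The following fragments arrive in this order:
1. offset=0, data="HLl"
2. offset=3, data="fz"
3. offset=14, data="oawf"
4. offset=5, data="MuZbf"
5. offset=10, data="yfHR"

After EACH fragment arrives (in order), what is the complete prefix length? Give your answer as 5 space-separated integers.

Fragment 1: offset=0 data="HLl" -> buffer=HLl??????????????? -> prefix_len=3
Fragment 2: offset=3 data="fz" -> buffer=HLlfz????????????? -> prefix_len=5
Fragment 3: offset=14 data="oawf" -> buffer=HLlfz?????????oawf -> prefix_len=5
Fragment 4: offset=5 data="MuZbf" -> buffer=HLlfzMuZbf????oawf -> prefix_len=10
Fragment 5: offset=10 data="yfHR" -> buffer=HLlfzMuZbfyfHRoawf -> prefix_len=18

Answer: 3 5 5 10 18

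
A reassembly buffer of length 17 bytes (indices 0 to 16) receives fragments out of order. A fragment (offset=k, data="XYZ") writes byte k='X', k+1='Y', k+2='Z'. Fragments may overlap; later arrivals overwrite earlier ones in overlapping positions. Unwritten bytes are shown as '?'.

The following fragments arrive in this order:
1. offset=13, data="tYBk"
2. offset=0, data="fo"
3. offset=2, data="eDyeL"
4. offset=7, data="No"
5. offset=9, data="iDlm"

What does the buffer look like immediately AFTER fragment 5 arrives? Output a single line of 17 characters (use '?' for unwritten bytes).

Answer: foeDyeLNoiDlmtYBk

Derivation:
Fragment 1: offset=13 data="tYBk" -> buffer=?????????????tYBk
Fragment 2: offset=0 data="fo" -> buffer=fo???????????tYBk
Fragment 3: offset=2 data="eDyeL" -> buffer=foeDyeL??????tYBk
Fragment 4: offset=7 data="No" -> buffer=foeDyeLNo????tYBk
Fragment 5: offset=9 data="iDlm" -> buffer=foeDyeLNoiDlmtYBk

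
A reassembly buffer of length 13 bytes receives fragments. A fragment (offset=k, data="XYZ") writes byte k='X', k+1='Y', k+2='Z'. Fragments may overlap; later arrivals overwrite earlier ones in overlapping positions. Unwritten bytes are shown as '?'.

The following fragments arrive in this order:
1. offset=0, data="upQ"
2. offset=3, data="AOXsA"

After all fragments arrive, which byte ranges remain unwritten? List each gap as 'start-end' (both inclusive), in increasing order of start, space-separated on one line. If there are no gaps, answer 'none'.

Answer: 8-12

Derivation:
Fragment 1: offset=0 len=3
Fragment 2: offset=3 len=5
Gaps: 8-12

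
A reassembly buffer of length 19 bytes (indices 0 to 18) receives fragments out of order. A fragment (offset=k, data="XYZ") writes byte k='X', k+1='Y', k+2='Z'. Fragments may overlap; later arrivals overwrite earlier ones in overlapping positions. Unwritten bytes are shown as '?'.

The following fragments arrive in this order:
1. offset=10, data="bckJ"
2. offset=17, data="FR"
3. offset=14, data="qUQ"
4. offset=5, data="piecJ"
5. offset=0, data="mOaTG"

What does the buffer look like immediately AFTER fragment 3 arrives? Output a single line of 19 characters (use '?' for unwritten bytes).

Fragment 1: offset=10 data="bckJ" -> buffer=??????????bckJ?????
Fragment 2: offset=17 data="FR" -> buffer=??????????bckJ???FR
Fragment 3: offset=14 data="qUQ" -> buffer=??????????bckJqUQFR

Answer: ??????????bckJqUQFR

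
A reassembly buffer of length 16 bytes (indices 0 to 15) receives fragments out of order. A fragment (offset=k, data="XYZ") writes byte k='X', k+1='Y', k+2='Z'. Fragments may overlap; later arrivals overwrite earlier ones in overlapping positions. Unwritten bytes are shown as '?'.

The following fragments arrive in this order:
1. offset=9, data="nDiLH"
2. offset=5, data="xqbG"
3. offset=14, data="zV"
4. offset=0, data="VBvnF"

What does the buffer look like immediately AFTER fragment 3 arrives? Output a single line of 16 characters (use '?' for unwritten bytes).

Answer: ?????xqbGnDiLHzV

Derivation:
Fragment 1: offset=9 data="nDiLH" -> buffer=?????????nDiLH??
Fragment 2: offset=5 data="xqbG" -> buffer=?????xqbGnDiLH??
Fragment 3: offset=14 data="zV" -> buffer=?????xqbGnDiLHzV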